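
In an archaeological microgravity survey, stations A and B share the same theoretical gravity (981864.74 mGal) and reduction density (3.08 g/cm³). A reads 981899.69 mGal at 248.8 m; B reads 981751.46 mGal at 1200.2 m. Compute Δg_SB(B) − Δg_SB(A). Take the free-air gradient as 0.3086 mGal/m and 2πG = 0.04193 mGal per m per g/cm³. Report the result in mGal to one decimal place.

Δg_SB(A) = 981899.69 − 981864.74 + 0.3086×248.8 − 0.04193×3.08×248.8 = 79.60 mGal
Δg_SB(B) = 981751.46 − 981864.74 + 0.3086×1200.2 − 0.04193×3.08×1200.2 = 102.10 mGal
Difference = 102.10 − (79.60) = 22.50 mGal

22.5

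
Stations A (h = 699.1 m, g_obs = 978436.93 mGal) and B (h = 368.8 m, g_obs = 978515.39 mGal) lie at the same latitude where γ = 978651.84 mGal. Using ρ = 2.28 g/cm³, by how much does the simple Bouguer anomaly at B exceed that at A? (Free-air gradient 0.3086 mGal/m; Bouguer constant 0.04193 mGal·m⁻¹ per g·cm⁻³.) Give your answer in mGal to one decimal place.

Δg_SB(A) = 978436.93 − 978651.84 + 0.3086×699.1 − 0.04193×2.28×699.1 = -66.00 mGal
Δg_SB(B) = 978515.39 − 978651.84 + 0.3086×368.8 − 0.04193×2.28×368.8 = -57.90 mGal
Difference = -57.90 − (-66.00) = 8.10 mGal

8.1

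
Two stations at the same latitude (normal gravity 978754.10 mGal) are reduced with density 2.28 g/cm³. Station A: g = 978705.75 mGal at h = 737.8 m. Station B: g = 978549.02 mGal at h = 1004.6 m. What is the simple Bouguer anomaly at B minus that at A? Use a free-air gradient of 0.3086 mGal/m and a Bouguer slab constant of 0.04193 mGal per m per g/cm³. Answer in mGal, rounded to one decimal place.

Δg_SB(A) = 978705.75 − 978754.10 + 0.3086×737.8 − 0.04193×2.28×737.8 = 108.80 mGal
Δg_SB(B) = 978549.02 − 978754.10 + 0.3086×1004.6 − 0.04193×2.28×1004.6 = 8.90 mGal
Difference = 8.90 − (108.80) = -99.90 mGal

-99.9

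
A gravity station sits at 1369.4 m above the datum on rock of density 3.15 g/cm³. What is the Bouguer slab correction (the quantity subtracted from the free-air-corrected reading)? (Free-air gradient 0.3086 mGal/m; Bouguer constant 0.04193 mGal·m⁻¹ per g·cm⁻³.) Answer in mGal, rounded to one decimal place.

Bouguer slab correction = 0.04193 × 3.15 × 1369.4 = 180.9 mGal

180.9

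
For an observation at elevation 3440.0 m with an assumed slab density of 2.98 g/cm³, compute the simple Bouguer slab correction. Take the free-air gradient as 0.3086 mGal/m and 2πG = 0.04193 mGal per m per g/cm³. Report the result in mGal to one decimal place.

Bouguer slab correction = 0.04193 × 2.98 × 3440.0 = 429.8 mGal

429.8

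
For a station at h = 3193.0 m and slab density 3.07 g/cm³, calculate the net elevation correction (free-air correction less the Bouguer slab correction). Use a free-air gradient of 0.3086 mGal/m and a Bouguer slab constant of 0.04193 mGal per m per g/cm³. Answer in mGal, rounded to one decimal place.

Combined gradient = 0.3086 − 0.04193 × 3.07 = 0.1798749 mGal/m
Combined elevation correction = 0.1798749 × 3193.0 = 574.3 mGal

574.3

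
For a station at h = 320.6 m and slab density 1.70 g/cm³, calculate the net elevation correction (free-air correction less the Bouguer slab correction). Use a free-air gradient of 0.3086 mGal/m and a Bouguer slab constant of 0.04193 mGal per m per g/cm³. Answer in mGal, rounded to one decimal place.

76.1

Combined gradient = 0.3086 − 0.04193 × 1.70 = 0.2373190 mGal/m
Combined elevation correction = 0.2373190 × 320.6 = 76.1 mGal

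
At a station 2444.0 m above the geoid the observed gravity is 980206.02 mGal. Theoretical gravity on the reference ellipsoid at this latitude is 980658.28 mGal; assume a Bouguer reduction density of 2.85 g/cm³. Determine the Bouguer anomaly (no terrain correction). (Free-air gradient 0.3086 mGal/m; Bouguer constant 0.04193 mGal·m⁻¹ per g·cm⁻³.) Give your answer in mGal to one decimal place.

Free-air correction = 0.3086 × 2444.0 = 754.22 mGal
Free-air anomaly = 980206.02 − 980658.28 + (754.22) = 301.96 mGal
Bouguer slab correction = 0.04193 × 2.85 × 2444.0 = 292.06 mGal
Simple Bouguer anomaly = 301.96 − (292.06) = 9.90 mGal

9.9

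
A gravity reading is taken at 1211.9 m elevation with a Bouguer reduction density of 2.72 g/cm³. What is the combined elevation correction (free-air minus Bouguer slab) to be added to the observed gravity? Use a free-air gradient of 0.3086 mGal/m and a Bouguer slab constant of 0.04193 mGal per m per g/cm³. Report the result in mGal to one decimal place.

Combined gradient = 0.3086 − 0.04193 × 2.72 = 0.1945504 mGal/m
Combined elevation correction = 0.1945504 × 1211.9 = 235.8 mGal

235.8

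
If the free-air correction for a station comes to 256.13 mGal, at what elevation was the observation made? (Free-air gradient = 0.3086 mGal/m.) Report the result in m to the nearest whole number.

830

h = 256.13 / 0.3086 = 829.97 m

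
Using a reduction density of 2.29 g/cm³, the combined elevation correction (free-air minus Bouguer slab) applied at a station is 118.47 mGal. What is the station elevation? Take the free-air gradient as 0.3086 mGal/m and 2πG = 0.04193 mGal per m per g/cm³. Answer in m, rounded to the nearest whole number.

Combined gradient = 0.3086 − 0.04193 × 2.29 = 0.2125803 mGal/m
h = 118.47 / 0.2125803 = 557.30 m

557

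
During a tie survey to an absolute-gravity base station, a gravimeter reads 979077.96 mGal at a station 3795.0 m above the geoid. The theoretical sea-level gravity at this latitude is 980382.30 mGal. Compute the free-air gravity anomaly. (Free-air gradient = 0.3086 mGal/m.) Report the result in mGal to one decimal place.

-133.2

Free-air correction = 0.3086 × 3795.0 = 1171.14 mGal
Free-air anomaly = 979077.96 − 980382.30 + (1171.14) = -133.20 mGal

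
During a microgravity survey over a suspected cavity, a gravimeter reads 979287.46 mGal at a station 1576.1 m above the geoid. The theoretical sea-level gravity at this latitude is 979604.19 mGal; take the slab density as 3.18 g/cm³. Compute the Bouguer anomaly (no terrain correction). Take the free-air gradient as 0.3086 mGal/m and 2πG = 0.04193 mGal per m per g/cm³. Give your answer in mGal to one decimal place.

Free-air correction = 0.3086 × 1576.1 = 486.38 mGal
Free-air anomaly = 979287.46 − 979604.19 + (486.38) = 169.65 mGal
Bouguer slab correction = 0.04193 × 3.18 × 1576.1 = 210.15 mGal
Simple Bouguer anomaly = 169.65 − (210.15) = -40.50 mGal

-40.5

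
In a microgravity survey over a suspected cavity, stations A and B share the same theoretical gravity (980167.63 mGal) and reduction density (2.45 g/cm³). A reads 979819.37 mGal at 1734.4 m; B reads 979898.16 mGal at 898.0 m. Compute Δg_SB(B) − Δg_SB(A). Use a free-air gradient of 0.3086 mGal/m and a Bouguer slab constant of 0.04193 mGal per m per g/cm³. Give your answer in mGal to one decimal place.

Δg_SB(A) = 979819.37 − 980167.63 + 0.3086×1734.4 − 0.04193×2.45×1734.4 = 8.80 mGal
Δg_SB(B) = 979898.16 − 980167.63 + 0.3086×898.0 − 0.04193×2.45×898.0 = -84.60 mGal
Difference = -84.60 − (8.80) = -93.40 mGal

-93.4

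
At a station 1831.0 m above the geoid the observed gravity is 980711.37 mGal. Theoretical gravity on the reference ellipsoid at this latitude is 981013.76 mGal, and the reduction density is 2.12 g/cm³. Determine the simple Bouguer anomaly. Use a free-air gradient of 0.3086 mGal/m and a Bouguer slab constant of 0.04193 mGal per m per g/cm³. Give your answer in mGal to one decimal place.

Free-air correction = 0.3086 × 1831.0 = 565.05 mGal
Free-air anomaly = 980711.37 − 981013.76 + (565.05) = 262.66 mGal
Bouguer slab correction = 0.04193 × 2.12 × 1831.0 = 162.76 mGal
Simple Bouguer anomaly = 262.66 − (162.76) = 99.90 mGal

99.9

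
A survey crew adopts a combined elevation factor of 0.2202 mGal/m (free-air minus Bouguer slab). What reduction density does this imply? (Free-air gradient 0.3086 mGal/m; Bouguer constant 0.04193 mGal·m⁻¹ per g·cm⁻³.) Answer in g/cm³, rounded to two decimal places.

0.2202 = 0.3086 − 0.04193 × ρ
ρ = (0.3086 − 0.2202) / 0.04193 = 2.11 g/cm³

2.11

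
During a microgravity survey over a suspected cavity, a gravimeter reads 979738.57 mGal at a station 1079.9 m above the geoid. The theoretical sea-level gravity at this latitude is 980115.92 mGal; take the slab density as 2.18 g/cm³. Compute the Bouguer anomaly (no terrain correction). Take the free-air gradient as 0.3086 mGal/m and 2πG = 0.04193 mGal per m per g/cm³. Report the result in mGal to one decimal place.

-142.8

Free-air correction = 0.3086 × 1079.9 = 333.26 mGal
Free-air anomaly = 979738.57 − 980115.92 + (333.26) = -44.09 mGal
Bouguer slab correction = 0.04193 × 2.18 × 1079.9 = 98.71 mGal
Simple Bouguer anomaly = -44.09 − (98.71) = -142.80 mGal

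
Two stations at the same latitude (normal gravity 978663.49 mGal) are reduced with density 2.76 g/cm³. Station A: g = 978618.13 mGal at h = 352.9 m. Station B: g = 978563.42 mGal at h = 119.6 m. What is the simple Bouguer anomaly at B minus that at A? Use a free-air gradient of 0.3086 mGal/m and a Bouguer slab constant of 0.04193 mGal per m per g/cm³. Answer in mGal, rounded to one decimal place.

Δg_SB(A) = 978618.13 − 978663.49 + 0.3086×352.9 − 0.04193×2.76×352.9 = 22.70 mGal
Δg_SB(B) = 978563.42 − 978663.49 + 0.3086×119.6 − 0.04193×2.76×119.6 = -77.00 mGal
Difference = -77.00 − (22.70) = -99.70 mGal

-99.7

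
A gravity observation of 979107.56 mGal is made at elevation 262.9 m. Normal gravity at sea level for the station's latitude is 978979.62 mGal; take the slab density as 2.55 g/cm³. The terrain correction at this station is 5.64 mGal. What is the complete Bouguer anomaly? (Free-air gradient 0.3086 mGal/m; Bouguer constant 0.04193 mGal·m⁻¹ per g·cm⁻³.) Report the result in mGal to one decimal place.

186.6

Free-air correction = 0.3086 × 262.9 = 81.13 mGal
Free-air anomaly = 979107.56 − 978979.62 + (81.13) = 209.07 mGal
Bouguer slab correction = 0.04193 × 2.55 × 262.9 = 28.11 mGal
Simple Bouguer anomaly = 209.07 − (28.11) = 180.96 mGal
Complete Bouguer anomaly = 180.96 + 5.64 = 186.60 mGal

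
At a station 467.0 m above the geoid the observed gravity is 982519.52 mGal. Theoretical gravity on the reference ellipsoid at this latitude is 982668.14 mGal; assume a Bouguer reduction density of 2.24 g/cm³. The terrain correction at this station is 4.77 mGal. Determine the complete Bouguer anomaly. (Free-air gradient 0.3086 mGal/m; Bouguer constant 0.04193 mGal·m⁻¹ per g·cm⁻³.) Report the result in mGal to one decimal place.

Free-air correction = 0.3086 × 467.0 = 144.12 mGal
Free-air anomaly = 982519.52 − 982668.14 + (144.12) = -4.50 mGal
Bouguer slab correction = 0.04193 × 2.24 × 467.0 = 43.86 mGal
Simple Bouguer anomaly = -4.50 − (43.86) = -48.36 mGal
Complete Bouguer anomaly = -48.36 + 4.77 = -43.59 mGal

-43.6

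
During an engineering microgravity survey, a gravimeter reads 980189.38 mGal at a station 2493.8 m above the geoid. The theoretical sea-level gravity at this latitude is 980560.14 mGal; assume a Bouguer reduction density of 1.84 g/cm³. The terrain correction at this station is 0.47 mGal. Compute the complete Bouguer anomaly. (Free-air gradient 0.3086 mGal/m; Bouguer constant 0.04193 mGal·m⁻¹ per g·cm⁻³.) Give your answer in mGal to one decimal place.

Free-air correction = 0.3086 × 2493.8 = 769.59 mGal
Free-air anomaly = 980189.38 − 980560.14 + (769.59) = 398.83 mGal
Bouguer slab correction = 0.04193 × 1.84 × 2493.8 = 192.40 mGal
Simple Bouguer anomaly = 398.83 − (192.40) = 206.43 mGal
Complete Bouguer anomaly = 206.43 + 0.47 = 206.90 mGal

206.9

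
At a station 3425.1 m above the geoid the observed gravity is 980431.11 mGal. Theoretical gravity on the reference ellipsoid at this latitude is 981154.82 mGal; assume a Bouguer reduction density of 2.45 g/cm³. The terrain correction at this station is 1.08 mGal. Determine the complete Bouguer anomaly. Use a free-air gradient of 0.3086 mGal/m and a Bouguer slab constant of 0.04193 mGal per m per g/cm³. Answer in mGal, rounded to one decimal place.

Free-air correction = 0.3086 × 3425.1 = 1056.99 mGal
Free-air anomaly = 980431.11 − 981154.82 + (1056.99) = 333.28 mGal
Bouguer slab correction = 0.04193 × 2.45 × 3425.1 = 351.86 mGal
Simple Bouguer anomaly = 333.28 − (351.86) = -18.58 mGal
Complete Bouguer anomaly = -18.58 + 1.08 = -17.50 mGal

-17.5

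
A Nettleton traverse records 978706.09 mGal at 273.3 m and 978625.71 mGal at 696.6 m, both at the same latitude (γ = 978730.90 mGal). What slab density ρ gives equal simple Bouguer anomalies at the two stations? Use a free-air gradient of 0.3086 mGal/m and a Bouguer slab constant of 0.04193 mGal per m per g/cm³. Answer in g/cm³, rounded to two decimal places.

2.83

Δg_obs = 978625.71 − 978706.09 = -80.38 mGal over Δh = 696.6 − 273.3 = 423.3 m
Equal Bouguer anomalies ⇒ Δg_obs + (0.3086 − 0.04193ρ)·Δh = 0
0.3086 − 0.04193ρ = −Δg_obs/Δh = 0.18989
ρ = (0.3086 − 0.18989) / 0.04193 = 2.83 g/cm³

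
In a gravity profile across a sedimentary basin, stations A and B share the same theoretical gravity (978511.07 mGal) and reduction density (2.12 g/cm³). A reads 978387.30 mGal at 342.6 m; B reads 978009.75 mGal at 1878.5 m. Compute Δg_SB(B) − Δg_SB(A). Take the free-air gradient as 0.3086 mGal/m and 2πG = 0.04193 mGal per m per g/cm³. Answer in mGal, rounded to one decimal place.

-40.1

Δg_SB(A) = 978387.30 − 978511.07 + 0.3086×342.6 − 0.04193×2.12×342.6 = -48.50 mGal
Δg_SB(B) = 978009.75 − 978511.07 + 0.3086×1878.5 − 0.04193×2.12×1878.5 = -88.60 mGal
Difference = -88.60 − (-48.50) = -40.10 mGal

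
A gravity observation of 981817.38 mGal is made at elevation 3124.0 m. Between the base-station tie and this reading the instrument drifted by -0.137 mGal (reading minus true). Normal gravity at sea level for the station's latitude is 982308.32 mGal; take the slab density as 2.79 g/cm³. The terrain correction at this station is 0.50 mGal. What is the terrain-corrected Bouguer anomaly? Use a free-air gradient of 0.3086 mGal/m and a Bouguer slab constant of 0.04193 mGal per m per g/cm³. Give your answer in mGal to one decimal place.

Drift-corrected reading = 981817.38 − (-0.137) = 981817.517 mGal
Free-air correction = 0.3086 × 3124.0 = 964.07 mGal
Free-air anomaly = 981817.517 − 982308.32 + (964.07) = 473.267 mGal
Bouguer slab correction = 0.04193 × 2.79 × 3124.0 = 365.46 mGal
Simple Bouguer anomaly = 473.267 − (365.46) = 107.807 mGal
Complete Bouguer anomaly = 107.807 + 0.50 = 108.307 mGal

108.3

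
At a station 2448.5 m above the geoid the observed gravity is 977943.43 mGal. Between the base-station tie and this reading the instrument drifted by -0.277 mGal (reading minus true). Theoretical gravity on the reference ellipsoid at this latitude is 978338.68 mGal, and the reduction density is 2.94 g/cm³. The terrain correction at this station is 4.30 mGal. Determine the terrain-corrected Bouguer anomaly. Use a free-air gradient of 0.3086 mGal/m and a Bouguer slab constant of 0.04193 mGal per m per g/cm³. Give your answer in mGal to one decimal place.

63.1

Drift-corrected reading = 977943.43 − (-0.277) = 977943.707 mGal
Free-air correction = 0.3086 × 2448.5 = 755.61 mGal
Free-air anomaly = 977943.707 − 978338.68 + (755.61) = 360.637 mGal
Bouguer slab correction = 0.04193 × 2.94 × 2448.5 = 301.84 mGal
Simple Bouguer anomaly = 360.637 − (301.84) = 58.797 mGal
Complete Bouguer anomaly = 58.797 + 4.30 = 63.097 mGal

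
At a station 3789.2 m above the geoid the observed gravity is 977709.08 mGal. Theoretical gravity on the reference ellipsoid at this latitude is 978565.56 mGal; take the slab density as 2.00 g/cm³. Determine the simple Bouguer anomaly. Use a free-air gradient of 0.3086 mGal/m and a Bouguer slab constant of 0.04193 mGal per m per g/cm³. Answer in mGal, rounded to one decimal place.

Free-air correction = 0.3086 × 3789.2 = 1169.35 mGal
Free-air anomaly = 977709.08 − 978565.56 + (1169.35) = 312.87 mGal
Bouguer slab correction = 0.04193 × 2.00 × 3789.2 = 317.76 mGal
Simple Bouguer anomaly = 312.87 − (317.76) = -4.89 mGal

-4.9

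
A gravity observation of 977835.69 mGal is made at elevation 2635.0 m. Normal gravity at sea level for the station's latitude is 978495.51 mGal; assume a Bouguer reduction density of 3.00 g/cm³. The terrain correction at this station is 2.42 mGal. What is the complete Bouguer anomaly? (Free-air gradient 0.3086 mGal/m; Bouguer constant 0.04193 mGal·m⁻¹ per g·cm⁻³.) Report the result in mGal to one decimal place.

Free-air correction = 0.3086 × 2635.0 = 813.16 mGal
Free-air anomaly = 977835.69 − 978495.51 + (813.16) = 153.34 mGal
Bouguer slab correction = 0.04193 × 3.00 × 2635.0 = 331.46 mGal
Simple Bouguer anomaly = 153.34 − (331.46) = -178.12 mGal
Complete Bouguer anomaly = -178.12 + 2.42 = -175.70 mGal

-175.7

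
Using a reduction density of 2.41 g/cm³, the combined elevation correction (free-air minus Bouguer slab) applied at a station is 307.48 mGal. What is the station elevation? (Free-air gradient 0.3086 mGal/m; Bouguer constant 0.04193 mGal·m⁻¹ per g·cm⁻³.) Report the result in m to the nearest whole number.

1481

Combined gradient = 0.3086 − 0.04193 × 2.41 = 0.2075487 mGal/m
h = 307.48 / 0.2075487 = 1481.48 m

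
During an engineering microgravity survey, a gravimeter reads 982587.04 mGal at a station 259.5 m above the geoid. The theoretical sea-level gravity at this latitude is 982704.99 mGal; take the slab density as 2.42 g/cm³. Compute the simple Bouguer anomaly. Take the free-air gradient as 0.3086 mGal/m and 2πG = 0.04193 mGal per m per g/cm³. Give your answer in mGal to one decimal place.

-64.2

Free-air correction = 0.3086 × 259.5 = 80.08 mGal
Free-air anomaly = 982587.04 − 982704.99 + (80.08) = -37.87 mGal
Bouguer slab correction = 0.04193 × 2.42 × 259.5 = 26.33 mGal
Simple Bouguer anomaly = -37.87 − (26.33) = -64.20 mGal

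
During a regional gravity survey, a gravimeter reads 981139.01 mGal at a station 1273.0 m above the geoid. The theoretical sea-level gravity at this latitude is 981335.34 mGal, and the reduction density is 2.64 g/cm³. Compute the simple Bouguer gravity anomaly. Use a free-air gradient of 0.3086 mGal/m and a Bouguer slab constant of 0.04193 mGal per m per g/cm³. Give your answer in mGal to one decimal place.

55.6

Free-air correction = 0.3086 × 1273.0 = 392.85 mGal
Free-air anomaly = 981139.01 − 981335.34 + (392.85) = 196.52 mGal
Bouguer slab correction = 0.04193 × 2.64 × 1273.0 = 140.91 mGal
Simple Bouguer anomaly = 196.52 − (140.91) = 55.61 mGal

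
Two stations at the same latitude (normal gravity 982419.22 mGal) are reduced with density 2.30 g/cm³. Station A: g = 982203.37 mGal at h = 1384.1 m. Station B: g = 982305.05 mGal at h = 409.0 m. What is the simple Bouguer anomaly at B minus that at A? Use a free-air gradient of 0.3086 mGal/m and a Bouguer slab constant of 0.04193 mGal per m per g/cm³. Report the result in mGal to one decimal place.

Δg_SB(A) = 982203.37 − 982419.22 + 0.3086×1384.1 − 0.04193×2.30×1384.1 = 77.80 mGal
Δg_SB(B) = 982305.05 − 982419.22 + 0.3086×409.0 − 0.04193×2.30×409.0 = -27.40 mGal
Difference = -27.40 − (77.80) = -105.20 mGal

-105.2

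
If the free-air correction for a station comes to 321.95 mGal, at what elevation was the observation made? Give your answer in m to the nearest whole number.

1043

h = 321.95 / 0.3086 = 1043.26 m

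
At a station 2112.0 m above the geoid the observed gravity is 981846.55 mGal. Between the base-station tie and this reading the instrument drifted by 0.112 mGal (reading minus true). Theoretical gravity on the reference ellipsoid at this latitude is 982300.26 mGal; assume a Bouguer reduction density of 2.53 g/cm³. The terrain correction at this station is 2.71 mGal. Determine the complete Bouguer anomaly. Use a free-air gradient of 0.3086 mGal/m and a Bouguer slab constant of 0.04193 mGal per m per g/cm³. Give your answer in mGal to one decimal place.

-23.4

Drift-corrected reading = 981846.55 − (0.112) = 981846.438 mGal
Free-air correction = 0.3086 × 2112.0 = 651.76 mGal
Free-air anomaly = 981846.438 − 982300.26 + (651.76) = 197.938 mGal
Bouguer slab correction = 0.04193 × 2.53 × 2112.0 = 224.05 mGal
Simple Bouguer anomaly = 197.938 − (224.05) = -26.112 mGal
Complete Bouguer anomaly = -26.112 + 2.71 = -23.402 mGal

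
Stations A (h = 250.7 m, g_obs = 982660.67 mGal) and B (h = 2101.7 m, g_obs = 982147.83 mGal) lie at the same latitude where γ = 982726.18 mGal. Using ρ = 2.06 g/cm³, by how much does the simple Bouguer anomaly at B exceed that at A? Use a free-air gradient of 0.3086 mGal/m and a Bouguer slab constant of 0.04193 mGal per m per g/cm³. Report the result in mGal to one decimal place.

Δg_SB(A) = 982660.67 − 982726.18 + 0.3086×250.7 − 0.04193×2.06×250.7 = -9.80 mGal
Δg_SB(B) = 982147.83 − 982726.18 + 0.3086×2101.7 − 0.04193×2.06×2101.7 = -111.30 mGal
Difference = -111.30 − (-9.80) = -101.50 mGal

-101.5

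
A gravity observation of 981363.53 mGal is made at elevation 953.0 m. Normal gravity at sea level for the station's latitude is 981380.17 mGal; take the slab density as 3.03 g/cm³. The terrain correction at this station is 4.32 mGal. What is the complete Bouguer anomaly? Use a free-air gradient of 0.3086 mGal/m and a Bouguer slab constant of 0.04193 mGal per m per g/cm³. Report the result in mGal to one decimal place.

Free-air correction = 0.3086 × 953.0 = 294.10 mGal
Free-air anomaly = 981363.53 − 981380.17 + (294.10) = 277.46 mGal
Bouguer slab correction = 0.04193 × 3.03 × 953.0 = 121.08 mGal
Simple Bouguer anomaly = 277.46 − (121.08) = 156.38 mGal
Complete Bouguer anomaly = 156.38 + 4.32 = 160.70 mGal

160.7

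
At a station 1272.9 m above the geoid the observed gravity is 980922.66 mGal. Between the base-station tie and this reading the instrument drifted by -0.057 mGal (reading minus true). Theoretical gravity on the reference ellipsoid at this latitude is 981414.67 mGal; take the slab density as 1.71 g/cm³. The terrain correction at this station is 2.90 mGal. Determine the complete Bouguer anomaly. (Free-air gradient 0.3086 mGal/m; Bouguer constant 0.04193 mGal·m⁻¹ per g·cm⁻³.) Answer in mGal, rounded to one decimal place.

Drift-corrected reading = 980922.66 − (-0.057) = 980922.717 mGal
Free-air correction = 0.3086 × 1272.9 = 392.82 mGal
Free-air anomaly = 980922.717 − 981414.67 + (392.82) = -99.133 mGal
Bouguer slab correction = 0.04193 × 1.71 × 1272.9 = 91.27 mGal
Simple Bouguer anomaly = -99.133 − (91.27) = -190.403 mGal
Complete Bouguer anomaly = -190.403 + 2.90 = -187.503 mGal

-187.5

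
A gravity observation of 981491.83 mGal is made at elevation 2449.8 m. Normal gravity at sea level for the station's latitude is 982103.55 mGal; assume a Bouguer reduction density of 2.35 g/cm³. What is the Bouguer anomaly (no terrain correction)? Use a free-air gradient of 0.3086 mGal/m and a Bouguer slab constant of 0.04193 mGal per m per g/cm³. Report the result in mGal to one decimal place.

-97.1

Free-air correction = 0.3086 × 2449.8 = 756.01 mGal
Free-air anomaly = 981491.83 − 982103.55 + (756.01) = 144.29 mGal
Bouguer slab correction = 0.04193 × 2.35 × 2449.8 = 241.39 mGal
Simple Bouguer anomaly = 144.29 − (241.39) = -97.10 mGal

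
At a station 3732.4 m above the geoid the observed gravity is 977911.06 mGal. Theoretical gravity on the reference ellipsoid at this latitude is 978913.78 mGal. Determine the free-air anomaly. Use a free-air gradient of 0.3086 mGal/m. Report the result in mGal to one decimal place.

Free-air correction = 0.3086 × 3732.4 = 1151.82 mGal
Free-air anomaly = 977911.06 − 978913.78 + (1151.82) = 149.10 mGal

149.1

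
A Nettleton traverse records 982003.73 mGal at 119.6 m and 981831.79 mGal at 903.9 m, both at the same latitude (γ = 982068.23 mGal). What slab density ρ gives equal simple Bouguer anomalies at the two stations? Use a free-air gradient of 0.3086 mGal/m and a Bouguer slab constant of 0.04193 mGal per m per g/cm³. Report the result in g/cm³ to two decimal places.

2.13

Δg_obs = 981831.79 − 982003.73 = -171.94 mGal over Δh = 903.9 − 119.6 = 784.3 m
Equal Bouguer anomalies ⇒ Δg_obs + (0.3086 − 0.04193ρ)·Δh = 0
0.3086 − 0.04193ρ = −Δg_obs/Δh = 0.21923
ρ = (0.3086 − 0.21923) / 0.04193 = 2.13 g/cm³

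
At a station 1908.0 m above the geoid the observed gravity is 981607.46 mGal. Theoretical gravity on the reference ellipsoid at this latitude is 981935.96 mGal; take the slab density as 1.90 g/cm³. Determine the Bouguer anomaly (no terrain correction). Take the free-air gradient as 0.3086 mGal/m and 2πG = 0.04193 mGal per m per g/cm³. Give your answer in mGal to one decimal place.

Free-air correction = 0.3086 × 1908.0 = 588.81 mGal
Free-air anomaly = 981607.46 − 981935.96 + (588.81) = 260.31 mGal
Bouguer slab correction = 0.04193 × 1.90 × 1908.0 = 152.00 mGal
Simple Bouguer anomaly = 260.31 − (152.00) = 108.31 mGal

108.3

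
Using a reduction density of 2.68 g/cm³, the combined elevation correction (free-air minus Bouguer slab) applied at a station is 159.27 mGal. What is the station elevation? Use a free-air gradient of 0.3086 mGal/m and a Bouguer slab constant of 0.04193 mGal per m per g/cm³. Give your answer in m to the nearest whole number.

812

Combined gradient = 0.3086 − 0.04193 × 2.68 = 0.1962276 mGal/m
h = 159.27 / 0.1962276 = 811.66 m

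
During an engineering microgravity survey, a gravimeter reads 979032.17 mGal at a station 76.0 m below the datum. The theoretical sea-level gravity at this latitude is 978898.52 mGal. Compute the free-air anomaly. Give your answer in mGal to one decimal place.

Free-air correction = 0.3086 × -76.0 = -23.45 mGal
Free-air anomaly = 979032.17 − 978898.52 + (-23.45) = 110.20 mGal

110.2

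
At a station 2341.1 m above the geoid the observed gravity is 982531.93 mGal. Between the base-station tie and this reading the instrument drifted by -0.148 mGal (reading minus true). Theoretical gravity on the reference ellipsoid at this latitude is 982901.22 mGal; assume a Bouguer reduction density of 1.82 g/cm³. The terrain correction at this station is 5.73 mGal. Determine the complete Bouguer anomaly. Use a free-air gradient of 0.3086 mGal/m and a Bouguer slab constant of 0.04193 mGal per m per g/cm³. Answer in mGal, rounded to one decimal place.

Drift-corrected reading = 982531.93 − (-0.148) = 982532.078 mGal
Free-air correction = 0.3086 × 2341.1 = 722.46 mGal
Free-air anomaly = 982532.078 − 982901.22 + (722.46) = 353.318 mGal
Bouguer slab correction = 0.04193 × 1.82 × 2341.1 = 178.66 mGal
Simple Bouguer anomaly = 353.318 − (178.66) = 174.658 mGal
Complete Bouguer anomaly = 174.658 + 5.73 = 180.388 mGal

180.4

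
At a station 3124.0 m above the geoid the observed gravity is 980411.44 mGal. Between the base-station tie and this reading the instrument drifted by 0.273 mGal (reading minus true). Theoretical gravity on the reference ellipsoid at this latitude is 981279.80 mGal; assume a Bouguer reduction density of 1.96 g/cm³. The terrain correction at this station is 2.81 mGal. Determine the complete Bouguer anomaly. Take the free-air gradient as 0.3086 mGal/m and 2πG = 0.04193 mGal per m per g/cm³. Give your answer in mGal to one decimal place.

-158.5

Drift-corrected reading = 980411.44 − (0.273) = 980411.167 mGal
Free-air correction = 0.3086 × 3124.0 = 964.07 mGal
Free-air anomaly = 980411.167 − 981279.80 + (964.07) = 95.437 mGal
Bouguer slab correction = 0.04193 × 1.96 × 3124.0 = 256.74 mGal
Simple Bouguer anomaly = 95.437 − (256.74) = -161.303 mGal
Complete Bouguer anomaly = -161.303 + 2.81 = -158.493 mGal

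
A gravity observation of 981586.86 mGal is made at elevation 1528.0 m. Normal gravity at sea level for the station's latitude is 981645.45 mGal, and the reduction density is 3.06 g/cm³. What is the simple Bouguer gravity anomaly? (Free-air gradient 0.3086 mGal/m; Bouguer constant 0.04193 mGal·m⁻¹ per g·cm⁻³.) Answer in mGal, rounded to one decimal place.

216.9

Free-air correction = 0.3086 × 1528.0 = 471.54 mGal
Free-air anomaly = 981586.86 − 981645.45 + (471.54) = 412.95 mGal
Bouguer slab correction = 0.04193 × 3.06 × 1528.0 = 196.05 mGal
Simple Bouguer anomaly = 412.95 − (196.05) = 216.90 mGal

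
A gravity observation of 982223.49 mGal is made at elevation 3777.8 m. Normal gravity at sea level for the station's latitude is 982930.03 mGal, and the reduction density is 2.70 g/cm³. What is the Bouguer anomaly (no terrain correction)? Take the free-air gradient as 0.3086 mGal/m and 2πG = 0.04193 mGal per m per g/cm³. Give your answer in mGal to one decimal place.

31.6

Free-air correction = 0.3086 × 3777.8 = 1165.83 mGal
Free-air anomaly = 982223.49 − 982930.03 + (1165.83) = 459.29 mGal
Bouguer slab correction = 0.04193 × 2.70 × 3777.8 = 427.69 mGal
Simple Bouguer anomaly = 459.29 − (427.69) = 31.60 mGal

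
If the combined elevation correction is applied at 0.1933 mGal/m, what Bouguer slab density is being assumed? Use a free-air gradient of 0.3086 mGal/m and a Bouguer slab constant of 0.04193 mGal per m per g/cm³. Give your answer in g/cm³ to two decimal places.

0.1933 = 0.3086 − 0.04193 × ρ
ρ = (0.3086 − 0.1933) / 0.04193 = 2.75 g/cm³

2.75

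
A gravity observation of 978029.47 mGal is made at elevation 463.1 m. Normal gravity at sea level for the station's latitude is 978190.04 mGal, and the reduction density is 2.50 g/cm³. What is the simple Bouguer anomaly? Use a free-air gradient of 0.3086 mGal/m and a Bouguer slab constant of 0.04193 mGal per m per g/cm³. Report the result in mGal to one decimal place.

Free-air correction = 0.3086 × 463.1 = 142.91 mGal
Free-air anomaly = 978029.47 − 978190.04 + (142.91) = -17.66 mGal
Bouguer slab correction = 0.04193 × 2.50 × 463.1 = 48.54 mGal
Simple Bouguer anomaly = -17.66 − (48.54) = -66.20 mGal

-66.2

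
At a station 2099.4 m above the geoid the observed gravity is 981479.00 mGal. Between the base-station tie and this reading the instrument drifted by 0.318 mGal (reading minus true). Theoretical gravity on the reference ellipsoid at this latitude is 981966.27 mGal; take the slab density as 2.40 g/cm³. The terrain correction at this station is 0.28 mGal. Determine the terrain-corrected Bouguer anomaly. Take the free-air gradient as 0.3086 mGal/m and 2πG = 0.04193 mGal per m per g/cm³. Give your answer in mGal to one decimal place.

-50.7

Drift-corrected reading = 981479.00 − (0.318) = 981478.682 mGal
Free-air correction = 0.3086 × 2099.4 = 647.87 mGal
Free-air anomaly = 981478.682 − 981966.27 + (647.87) = 160.282 mGal
Bouguer slab correction = 0.04193 × 2.40 × 2099.4 = 211.27 mGal
Simple Bouguer anomaly = 160.282 − (211.27) = -50.988 mGal
Complete Bouguer anomaly = -50.988 + 0.28 = -50.708 mGal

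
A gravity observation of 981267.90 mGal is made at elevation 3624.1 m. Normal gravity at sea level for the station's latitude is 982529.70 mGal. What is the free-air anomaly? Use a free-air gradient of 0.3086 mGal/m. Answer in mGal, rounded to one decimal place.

Free-air correction = 0.3086 × 3624.1 = 1118.40 mGal
Free-air anomaly = 981267.90 − 982529.70 + (1118.40) = -143.40 mGal

-143.4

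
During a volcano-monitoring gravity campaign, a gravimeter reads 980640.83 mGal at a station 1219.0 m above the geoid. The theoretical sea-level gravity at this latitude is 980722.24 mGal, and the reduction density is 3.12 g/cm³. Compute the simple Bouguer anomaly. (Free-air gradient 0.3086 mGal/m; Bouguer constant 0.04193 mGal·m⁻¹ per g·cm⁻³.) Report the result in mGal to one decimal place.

Free-air correction = 0.3086 × 1219.0 = 376.18 mGal
Free-air anomaly = 980640.83 − 980722.24 + (376.18) = 294.77 mGal
Bouguer slab correction = 0.04193 × 3.12 × 1219.0 = 159.47 mGal
Simple Bouguer anomaly = 294.77 − (159.47) = 135.30 mGal

135.3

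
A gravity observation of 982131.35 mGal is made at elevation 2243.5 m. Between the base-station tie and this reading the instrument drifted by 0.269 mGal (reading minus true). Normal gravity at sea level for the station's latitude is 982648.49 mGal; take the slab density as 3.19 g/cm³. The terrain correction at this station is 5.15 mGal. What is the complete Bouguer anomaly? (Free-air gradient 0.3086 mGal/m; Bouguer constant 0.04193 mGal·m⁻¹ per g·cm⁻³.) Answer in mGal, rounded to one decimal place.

Drift-corrected reading = 982131.35 − (0.269) = 982131.081 mGal
Free-air correction = 0.3086 × 2243.5 = 692.34 mGal
Free-air anomaly = 982131.081 − 982648.49 + (692.34) = 174.931 mGal
Bouguer slab correction = 0.04193 × 3.19 × 2243.5 = 300.08 mGal
Simple Bouguer anomaly = 174.931 − (300.08) = -125.149 mGal
Complete Bouguer anomaly = -125.149 + 5.15 = -119.999 mGal

-120.0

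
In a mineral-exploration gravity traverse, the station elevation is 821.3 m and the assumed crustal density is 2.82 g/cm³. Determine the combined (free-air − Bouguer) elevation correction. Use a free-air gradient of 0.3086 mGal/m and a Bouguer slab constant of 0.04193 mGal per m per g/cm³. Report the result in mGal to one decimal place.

Combined gradient = 0.3086 − 0.04193 × 2.82 = 0.1903574 mGal/m
Combined elevation correction = 0.1903574 × 821.3 = 156.3 mGal

156.3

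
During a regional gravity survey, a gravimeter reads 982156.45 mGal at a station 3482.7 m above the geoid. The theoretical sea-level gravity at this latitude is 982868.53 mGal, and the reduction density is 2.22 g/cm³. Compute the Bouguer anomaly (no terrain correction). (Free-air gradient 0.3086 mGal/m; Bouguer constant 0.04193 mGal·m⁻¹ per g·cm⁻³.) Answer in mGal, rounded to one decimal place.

38.5

Free-air correction = 0.3086 × 3482.7 = 1074.76 mGal
Free-air anomaly = 982156.45 − 982868.53 + (1074.76) = 362.68 mGal
Bouguer slab correction = 0.04193 × 2.22 × 3482.7 = 324.19 mGal
Simple Bouguer anomaly = 362.68 − (324.19) = 38.49 mGal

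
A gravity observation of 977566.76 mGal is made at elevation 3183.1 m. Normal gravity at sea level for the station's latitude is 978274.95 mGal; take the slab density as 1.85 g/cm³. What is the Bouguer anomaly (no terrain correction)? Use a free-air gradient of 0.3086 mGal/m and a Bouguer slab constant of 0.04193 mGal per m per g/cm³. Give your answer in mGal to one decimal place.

27.2

Free-air correction = 0.3086 × 3183.1 = 982.30 mGal
Free-air anomaly = 977566.76 − 978274.95 + (982.30) = 274.11 mGal
Bouguer slab correction = 0.04193 × 1.85 × 3183.1 = 246.91 mGal
Simple Bouguer anomaly = 274.11 − (246.91) = 27.20 mGal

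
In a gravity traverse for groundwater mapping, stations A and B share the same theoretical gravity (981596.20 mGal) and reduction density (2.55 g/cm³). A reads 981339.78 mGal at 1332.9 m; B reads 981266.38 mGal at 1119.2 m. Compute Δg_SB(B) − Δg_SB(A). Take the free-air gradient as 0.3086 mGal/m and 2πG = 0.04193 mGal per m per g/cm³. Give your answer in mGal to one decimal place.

Δg_SB(A) = 981339.78 − 981596.20 + 0.3086×1332.9 − 0.04193×2.55×1332.9 = 12.40 mGal
Δg_SB(B) = 981266.38 − 981596.20 + 0.3086×1119.2 − 0.04193×2.55×1119.2 = -104.10 mGal
Difference = -104.10 − (12.40) = -116.50 mGal

-116.5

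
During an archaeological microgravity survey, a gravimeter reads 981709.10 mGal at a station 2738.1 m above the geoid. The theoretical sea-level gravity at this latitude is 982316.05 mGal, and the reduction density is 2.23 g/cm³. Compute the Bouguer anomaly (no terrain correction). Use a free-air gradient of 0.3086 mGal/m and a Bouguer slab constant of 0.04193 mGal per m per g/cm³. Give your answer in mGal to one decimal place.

Free-air correction = 0.3086 × 2738.1 = 844.98 mGal
Free-air anomaly = 981709.10 − 982316.05 + (844.98) = 238.03 mGal
Bouguer slab correction = 0.04193 × 2.23 × 2738.1 = 256.02 mGal
Simple Bouguer anomaly = 238.03 − (256.02) = -17.99 mGal

-18.0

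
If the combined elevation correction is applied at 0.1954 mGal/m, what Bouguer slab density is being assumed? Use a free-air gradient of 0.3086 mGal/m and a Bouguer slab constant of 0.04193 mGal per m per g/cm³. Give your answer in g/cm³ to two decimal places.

0.1954 = 0.3086 − 0.04193 × ρ
ρ = (0.3086 − 0.1954) / 0.04193 = 2.70 g/cm³

2.70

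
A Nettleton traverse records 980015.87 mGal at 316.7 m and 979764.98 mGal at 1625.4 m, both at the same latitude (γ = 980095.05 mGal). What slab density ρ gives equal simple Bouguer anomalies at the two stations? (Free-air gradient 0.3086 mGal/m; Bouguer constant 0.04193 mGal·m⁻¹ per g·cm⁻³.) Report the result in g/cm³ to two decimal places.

Δg_obs = 979764.98 − 980015.87 = -250.89 mGal over Δh = 1625.4 − 316.7 = 1308.7 m
Equal Bouguer anomalies ⇒ Δg_obs + (0.3086 − 0.04193ρ)·Δh = 0
0.3086 − 0.04193ρ = −Δg_obs/Δh = 0.19171
ρ = (0.3086 − 0.19171) / 0.04193 = 2.79 g/cm³

2.79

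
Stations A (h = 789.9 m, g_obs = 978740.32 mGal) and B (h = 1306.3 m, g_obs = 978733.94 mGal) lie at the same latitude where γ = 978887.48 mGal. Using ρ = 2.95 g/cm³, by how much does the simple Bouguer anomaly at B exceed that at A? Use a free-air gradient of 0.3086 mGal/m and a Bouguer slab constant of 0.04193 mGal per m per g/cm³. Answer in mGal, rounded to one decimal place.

89.1

Δg_SB(A) = 978740.32 − 978887.48 + 0.3086×789.9 − 0.04193×2.95×789.9 = -1.10 mGal
Δg_SB(B) = 978733.94 − 978887.48 + 0.3086×1306.3 − 0.04193×2.95×1306.3 = 88.00 mGal
Difference = 88.00 − (-1.10) = 89.10 mGal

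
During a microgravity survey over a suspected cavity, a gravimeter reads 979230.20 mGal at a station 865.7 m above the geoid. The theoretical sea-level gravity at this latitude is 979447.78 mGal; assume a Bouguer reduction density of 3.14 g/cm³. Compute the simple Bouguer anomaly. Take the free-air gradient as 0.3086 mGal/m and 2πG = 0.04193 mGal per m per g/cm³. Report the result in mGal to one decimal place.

Free-air correction = 0.3086 × 865.7 = 267.16 mGal
Free-air anomaly = 979230.20 − 979447.78 + (267.16) = 49.58 mGal
Bouguer slab correction = 0.04193 × 3.14 × 865.7 = 113.98 mGal
Simple Bouguer anomaly = 49.58 − (113.98) = -64.40 mGal

-64.4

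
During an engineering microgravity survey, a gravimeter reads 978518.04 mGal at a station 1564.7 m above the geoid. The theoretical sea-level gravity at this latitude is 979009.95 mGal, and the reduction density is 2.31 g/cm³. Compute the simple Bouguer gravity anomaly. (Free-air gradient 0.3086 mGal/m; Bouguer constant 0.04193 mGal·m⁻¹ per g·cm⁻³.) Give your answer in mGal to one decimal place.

Free-air correction = 0.3086 × 1564.7 = 482.87 mGal
Free-air anomaly = 978518.04 − 979009.95 + (482.87) = -9.04 mGal
Bouguer slab correction = 0.04193 × 2.31 × 1564.7 = 151.55 mGal
Simple Bouguer anomaly = -9.04 − (151.55) = -160.59 mGal

-160.6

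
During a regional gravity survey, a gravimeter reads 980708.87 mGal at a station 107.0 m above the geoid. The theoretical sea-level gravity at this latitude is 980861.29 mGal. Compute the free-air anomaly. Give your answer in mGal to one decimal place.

-119.4

Free-air correction = 0.3086 × 107.0 = 33.02 mGal
Free-air anomaly = 980708.87 − 980861.29 + (33.02) = -119.40 mGal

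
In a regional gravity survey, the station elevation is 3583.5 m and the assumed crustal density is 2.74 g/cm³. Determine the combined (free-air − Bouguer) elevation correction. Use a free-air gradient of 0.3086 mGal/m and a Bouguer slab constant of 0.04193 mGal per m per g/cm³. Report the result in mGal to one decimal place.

694.2

Combined gradient = 0.3086 − 0.04193 × 2.74 = 0.1937118 mGal/m
Combined elevation correction = 0.1937118 × 3583.5 = 694.2 mGal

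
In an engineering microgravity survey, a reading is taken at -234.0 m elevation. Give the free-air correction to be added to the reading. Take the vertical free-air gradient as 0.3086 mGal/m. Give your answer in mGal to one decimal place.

-72.2

Free-air correction = 0.3086 × -234.0 = -72.2 mGal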